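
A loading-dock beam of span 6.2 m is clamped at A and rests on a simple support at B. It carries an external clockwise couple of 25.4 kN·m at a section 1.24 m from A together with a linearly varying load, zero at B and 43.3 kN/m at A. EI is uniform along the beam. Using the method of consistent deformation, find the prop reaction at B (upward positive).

R_B = 29.06 kN

Release the roller at B. Primary structure: cantilever fixed at A.
Downward deflection at the released point B due to the loads:
  clockwise couple 25.4 at a = 1.24: M₀a(2L − a)/(2EI) = 175.7/EI
  triangular load, peak 43.3 at the fixed end: w₀L⁴/(30EI) = 2133/EI
  δ_0 = 2308/EI
Flexibility coefficient — unit upward force at B: δ_{BB} = L³/(3EI) = 79.44/EI.
Compatibility at B: δ_0 − R_B·δ_{BB} = 0, so R_B = 2308/79.44 = 29.06 kN.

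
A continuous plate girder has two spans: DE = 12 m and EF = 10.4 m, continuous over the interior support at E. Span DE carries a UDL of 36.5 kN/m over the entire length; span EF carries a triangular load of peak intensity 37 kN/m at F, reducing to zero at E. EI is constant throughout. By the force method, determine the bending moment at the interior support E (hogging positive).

M_E = 460.3 kN·m

Release continuity at E by inserting a hinge; the redundant is the internal moment M_E. The primary structure is two simply-supported spans DE and EF.
Rotations at E on the released spans (each span's end-slope, ×1/EI):
  span DE: UDL 36.5: wL³/(24EI) = 2628/EI
  span EF: triangular load, peak 37: 7w₀L³/(360EI) = 809.3/EI
  relative rotation θ_0 = (2628 + 809.3)/EI = 3437/EI
A unit hogging moment at E produces rotation L₁/(3EI) + L₂/(3EI) = 7.467/EI.
Compatibility: M_E·(L₁+L₂)/(3EI) = θ_0, giving M_E = 460.3 kN·m (hogging).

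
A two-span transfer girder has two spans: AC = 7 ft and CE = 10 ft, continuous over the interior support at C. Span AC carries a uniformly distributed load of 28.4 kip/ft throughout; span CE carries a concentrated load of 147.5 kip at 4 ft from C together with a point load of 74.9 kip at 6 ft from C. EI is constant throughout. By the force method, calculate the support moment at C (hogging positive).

Release continuity at C by inserting a hinge; the redundant is the internal moment M_C. The primary structure is two simply-supported spans AC and CE.
Rotations at C on the released spans (each span's end-slope, ×1/EI):
  span AC: UDL 28.4: wL³/(24EI) = 405.9/EI
  span CE: point load 147.5 at a = 4: Pab(L + b)/(6LEI) = 944/EI
  span CE: point load 74.9 at a = 6: Pab(L + b)/(6LEI) = 419.4/EI
  relative rotation θ_0 = (405.9 + 1363)/EI = 1769/EI
A unit hogging moment at C produces rotation L₁/(3EI) + L₂/(3EI) = 5.667/EI.
Compatibility: M_C·(L₁+L₂)/(3EI) = θ_0, giving M_C = 312.2 kip·ft (hogging).

M_C = 312.2 kip·ft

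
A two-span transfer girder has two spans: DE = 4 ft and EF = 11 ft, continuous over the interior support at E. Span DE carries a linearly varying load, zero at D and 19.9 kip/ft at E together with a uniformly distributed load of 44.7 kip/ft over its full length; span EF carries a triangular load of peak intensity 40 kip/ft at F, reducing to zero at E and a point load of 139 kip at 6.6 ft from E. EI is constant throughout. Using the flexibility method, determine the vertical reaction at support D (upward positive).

Release continuity at E by inserting a hinge; the redundant is the internal moment M_E. The primary structure is two simply-supported spans DE and EF.
Rotations at E on the released spans (each span's end-slope, ×1/EI):
  span DE: triangular load, peak 19.9: w₀L³/(45EI) = 28.3/EI
  span DE: UDL 44.7: wL³/(24EI) = 119.2/EI
  span EF: triangular load, peak 40: 7w₀L³/(360EI) = 1035/EI
  span EF: point load 139 at a = 6.6: Pab(L + b)/(6LEI) = 941.9/EI
  relative rotation θ_0 = (147.5 + 1977)/EI = 2125/EI
A unit hogging moment at E produces rotation L₁/(3EI) + L₂/(3EI) = 5/EI.
Slope continuity at E: θ_0 = M_E·5/EI, so M_E = 2125/5 = 424.9 kip·ft (hogging).
Span DE, ΣM about D with M_E applied at E: R_E^{DE}·4 = 463.7 + 424.9, so R_E^{DE} = 222.2 kip and R_D = 218.6 − 222.2 = -3.563 kip.

R_D = -3.563 kip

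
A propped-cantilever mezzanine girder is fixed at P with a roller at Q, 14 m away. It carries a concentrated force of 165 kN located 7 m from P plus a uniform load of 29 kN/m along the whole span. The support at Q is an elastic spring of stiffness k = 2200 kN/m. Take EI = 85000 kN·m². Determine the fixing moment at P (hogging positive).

Remove the prop at Q; the released (primary) structure is a cantilever built in at P.
Primary-structure tip deflection at Q by superposition:
  point load 165 at a = 7: Pa²(3L − a)/(6EI) = 47162/EI
  UDL 29: wL⁴/(8EI) = 139258/EI
  δ_0 = 186420/EI
Flexibility coefficient — unit upward force at Q: δ_{QQ} = L³/(3EI) = 914.7/EI.
With EI = 85000 kN·m²: δ_0 = 2.1932 m and δ_{QQ} = 0.010761 m/kN.
Compatibility — the spring shortens by R_Q/k under the reaction it provides: δ_0 − R_Q·δ_{QQ} = R_Q/k. With 1/k = 0.000455 m/kN, R_Q = δ_0 / (δ_{QQ} + 1/k) = 2.1932 / (0.010761 + 0.000455) = 195.6 kN.
Moment equilibrium about P: M_P = Σ(load moments about P) − R_Q·L = 3997 − 195.6×14 = 1259 kN·m.

M_P = 1259 kN·m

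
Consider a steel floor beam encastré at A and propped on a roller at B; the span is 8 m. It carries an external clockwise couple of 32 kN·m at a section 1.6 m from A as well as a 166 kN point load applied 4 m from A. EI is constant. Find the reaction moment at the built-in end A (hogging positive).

Release the roller at B. Primary structure: cantilever fixed at A.
Primary-structure tip deflection at B by superposition:
  clockwise couple 32 at a = 1.6: M₀a(2L − a)/(2EI) = 368.6/EI
  point load 166 at a = 4: Pa²(3L − a)/(6EI) = 8853/EI
  δ_0 = 9222/EI
Tip deflection under a unit load at B: L³/(3EI) = 170.7/EI.
The prop prevents deflection at B: R_B = δ_0/δ_{BB} = 9222/170.7 = 54.03 kN.
Moment equilibrium about A: M_A = Σ(load moments about A) − R_B·L = 696 − 54.03×8 = 263.7 kN·m.

M_A = 263.7 kN·m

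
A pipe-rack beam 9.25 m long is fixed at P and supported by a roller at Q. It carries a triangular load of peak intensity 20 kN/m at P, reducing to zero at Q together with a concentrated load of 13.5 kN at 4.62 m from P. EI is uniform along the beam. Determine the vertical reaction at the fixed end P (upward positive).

Choose R_Q as the redundant. The primary structure is the cantilever fixed at P.
Primary-structure tip deflection at Q by superposition:
  triangular load, peak 20 at the fixed end: w₀L⁴/(30EI) = 4881/EI
  point load 13.5 at a = 4.62: Pa²(3L − a)/(6EI) = 1111/EI
  δ_0 = 5991/EI
Flexibility coefficient — unit upward force at Q: δ_{QQ} = L³/(3EI) = 263.8/EI.
Compatibility at Q: δ_0 − R_Q·δ_{QQ} = 0, so R_Q = 5991/263.8 = 22.71 kN.
Vertical equilibrium: R_P = ΣP − R_Q = 106 − 22.71 = 83.29 kN.

R_P = 83.29 kN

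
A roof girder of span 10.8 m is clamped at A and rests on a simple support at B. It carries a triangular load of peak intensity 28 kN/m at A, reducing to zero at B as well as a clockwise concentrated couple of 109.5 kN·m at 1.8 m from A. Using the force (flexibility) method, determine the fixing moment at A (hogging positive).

M_A = 277 kN·m

Take the reaction at B as the redundant and release it; the primary structure is a cantilever fixed at A.
Downward deflection at the released point B due to the loads:
  triangular load, peak 28 at the fixed end: w₀L⁴/(30EI) = 12698/EI
  clockwise couple 109.5 at a = 1.8: M₀a(2L − a)/(2EI) = 1951/EI
  δ_0 = 14649/EI
Flexibility coefficient — unit upward force at B: δ_{BB} = L³/(3EI) = 419.9/EI.
Compatibility at B: δ_0 − R_B·δ_{BB} = 0, so R_B = 14649/419.9 = 34.89 kN.
Moment equilibrium about A: M_A = Σ(load moments about A) − R_B·L = 653.8 − 34.89×10.8 = 277 kN·m.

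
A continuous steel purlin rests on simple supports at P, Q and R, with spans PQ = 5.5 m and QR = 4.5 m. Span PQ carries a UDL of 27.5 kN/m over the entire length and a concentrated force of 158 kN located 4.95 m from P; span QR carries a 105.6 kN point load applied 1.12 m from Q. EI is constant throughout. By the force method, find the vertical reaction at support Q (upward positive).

Take M_Q as the redundant. Released structure: two simple spans PQ and QR with a hinge at Q.
Rotations at Q on the released spans (each span's end-slope, ×1/EI):
  span PQ: UDL 27.5: wL³/(24EI) = 190.6/EI
  span PQ: point load 158 at a = 4.95: Pab(L + a)/(6LEI) = 136.2/EI
  span QR: point load 105.6 at a = 1.12: Pab(L + b)/(6LEI) = 116.7/EI
  relative rotation θ_0 = (326.9 + 116.7)/EI = 443.5/EI
A unit hogging moment at Q produces rotation L₁/(3EI) + L₂/(3EI) = 3.333/EI.
Compatibility: M_Q·(L₁+L₂)/(3EI) = θ_0, giving M_Q = 133.1 kN·m (hogging).
Span PQ, ΣM about P with M_Q applied at Q: R_Q^{PQ}·5.5 = 1198 + 133.1, so R_Q^{PQ} = 242 kN and R_P = 309.2 − 242 = 67.23 kN.
Span QR, ΣM about R: R_Q^{QR}·4.5 = 356.9 + 133.1, so R_Q^{QR} = 108.9 kN and R_R = 105.6 − 108.9 = -3.286 kN.
R_Q = 242 + 108.9 = 350.9 kN.

R_Q = 350.9 kN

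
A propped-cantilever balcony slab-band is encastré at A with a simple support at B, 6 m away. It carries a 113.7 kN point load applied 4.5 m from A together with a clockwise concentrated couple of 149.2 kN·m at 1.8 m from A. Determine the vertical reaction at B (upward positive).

R_B = 90.97 kN

Take the reaction at B as the redundant and release it; the primary structure is a cantilever fixed at A.
Downward deflection at the released point B due to the loads:
  point load 113.7 at a = 4.5: Pa²(3L − a)/(6EI) = 5180/EI
  clockwise couple 149.2 at a = 1.8: M₀a(2L − a)/(2EI) = 1370/EI
  δ_0 = 6550/EI
Tip deflection under a unit load at B: L³/(3EI) = 72/EI.
Compatibility at B: δ_0 − R_B·δ_{BB} = 0, so R_B = 6550/72 = 90.97 kN.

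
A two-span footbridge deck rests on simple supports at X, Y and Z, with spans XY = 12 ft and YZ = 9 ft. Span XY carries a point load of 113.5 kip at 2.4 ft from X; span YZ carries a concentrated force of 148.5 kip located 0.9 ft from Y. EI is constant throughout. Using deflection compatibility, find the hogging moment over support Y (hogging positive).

M_Y = 123.7 kip·ft

Release continuity at Y by inserting a hinge; the redundant is the internal moment M_Y. The primary structure is two simply-supported spans XY and YZ.
Discontinuity in slope at Y on the released structure — sum the simple-span end rotations:
  span XY: point load 113.5 at a = 2.4: Pab(L + a)/(6LEI) = 523/EI
  span YZ: point load 148.5 at a = 0.9: Pab(L + b)/(6LEI) = 342.8/EI
  relative rotation θ_0 = (523 + 342.8)/EI = 865.8/EI
A unit hogging moment at Y produces rotation L₁/(3EI) + L₂/(3EI) = 7/EI.
Compatibility: M_Y·(L₁+L₂)/(3EI) = θ_0, giving M_Y = 123.7 kip·ft (hogging).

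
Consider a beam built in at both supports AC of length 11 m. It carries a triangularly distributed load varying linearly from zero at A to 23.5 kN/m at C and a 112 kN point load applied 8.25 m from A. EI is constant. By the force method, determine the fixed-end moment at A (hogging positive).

Release both end moments; the primary structure is a simply-supported span AC with redundants M_A and M_C.
End rotations of the released simple span under the applied load (×1/EI):
  at A: triangular load, peak 23.5: 7w₀L³/(360EI) = 608.2/EI
  at C: triangular load, peak 23.5: w₀L³/(45EI) = 695.1/EI
  at A: point load 112 at a = 8.25: Pab(L + b)/(6LEI) = 529.4/EI
  at C: point load 112 at a = 8.25: Pab(L + a)/(6LEI) = 741.1/EI
  θ_A0 = 1138/EI,  θ_C0 = 1436/EI
Flexibility coefficients: a unit moment at one end gives L/(3EI) there and L/(6EI) at the far end, so f₁₁ = f₂₂ = 3.667/EI and f₁₂ = f₂₁ = 1.833/EI.
Compatibility — zero rotation at each built-in end:
  3.667 M_A + 1.833 M_C = 1138
  1.833 M_A + 3.667 M_C = 1436
Solving the pair gives M_A = 152.5 kN·m and M_C = 315.4 kN·m (hogging).

M_A = 152.5 kN·m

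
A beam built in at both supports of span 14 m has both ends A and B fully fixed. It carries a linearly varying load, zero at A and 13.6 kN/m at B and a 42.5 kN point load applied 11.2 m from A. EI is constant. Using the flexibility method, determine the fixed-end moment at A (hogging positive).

M_A = 107.9 kN·m

Release both end moments; the primary structure is a simply-supported span AB with redundants M_A and M_B.
Simple-span end rotations at A and B under the given loads:
  at A: triangular load, peak 13.6: 7w₀L³/(360EI) = 725.6/EI
  at B: triangular load, peak 13.6: w₀L³/(45EI) = 829.3/EI
  at A: point load 42.5 at a = 11.2: Pab(L + b)/(6LEI) = 266.6/EI
  at B: point load 42.5 at a = 11.2: Pab(L + a)/(6LEI) = 399.8/EI
  θ_A0 = 992.2/EI,  θ_B0 = 1229/EI
Flexibility coefficients: a unit moment at one end gives L/(3EI) there and L/(6EI) at the far end, so f₁₁ = f₂₂ = 4.667/EI and f₁₂ = f₂₁ = 2.333/EI.
Compatibility — zero rotation at each built-in end:
  4.667 M_A + 2.333 M_B = 992.2
  2.333 M_A + 4.667 M_B = 1229
Solving the pair gives M_A = 107.9 kN·m and M_B = 209.4 kN·m (hogging).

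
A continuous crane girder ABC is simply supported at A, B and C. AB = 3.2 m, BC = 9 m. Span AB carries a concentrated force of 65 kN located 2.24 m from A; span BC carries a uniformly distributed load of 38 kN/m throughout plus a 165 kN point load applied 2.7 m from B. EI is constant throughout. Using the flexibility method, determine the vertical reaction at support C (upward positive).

Release continuity at B by inserting a hinge; the redundant is the internal moment M_B. The primary structure is two simply-supported spans AB and BC.
Discontinuity in slope at B on the released structure — sum the simple-span end rotations:
  span AB: point load 65 at a = 2.24: Pab(L + a)/(6LEI) = 39.6/EI
  span BC: UDL 38: wL³/(24EI) = 1154/EI
  span BC: point load 165 at a = 2.7: Pab(L + b)/(6LEI) = 795.2/EI
  relative rotation θ_0 = (39.6 + 1949)/EI = 1989/EI
A unit hogging moment at B produces rotation L₁/(3EI) + L₂/(3EI) = 4.067/EI.
Compatibility: M_B·(L₁+L₂)/(3EI) = θ_0, giving M_B = 489.1 kN·m (hogging).
Span BC, ΣM about C: R_B^{BC}·9 = 2578 + 489.1, so R_B^{BC} = 340.8 kN and R_C = 507 − 340.8 = 166.2 kN.

R_C = 166.2 kN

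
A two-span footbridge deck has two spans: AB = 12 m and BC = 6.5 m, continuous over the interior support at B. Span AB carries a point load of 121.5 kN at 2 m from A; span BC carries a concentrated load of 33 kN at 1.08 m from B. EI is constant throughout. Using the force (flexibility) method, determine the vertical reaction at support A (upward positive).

R_A = 94.07 kN

Release continuity at B by inserting a hinge; the redundant is the internal moment M_B. The primary structure is two simply-supported spans AB and BC.
Discontinuity in slope at B on the released structure — sum the simple-span end rotations:
  span AB: point load 121.5 at a = 2: Pab(L + a)/(6LEI) = 472.5/EI
  span BC: point load 33 at a = 1.08: Pab(L + b)/(6LEI) = 59.04/EI
  relative rotation θ_0 = (472.5 + 59.04)/EI = 531.5/EI
A unit hogging moment at B produces rotation L₁/(3EI) + L₂/(3EI) = 6.167/EI.
Slope continuity at B: θ_0 = M_B·6.167/EI, so M_B = 531.5/6.167 = 86.2 kN·m (hogging).
Span AB, ΣM about A with M_B applied at B: R_B^{AB}·12 = 243 + 86.2, so R_B^{AB} = 27.43 kN and R_A = 121.5 − 27.43 = 94.07 kN.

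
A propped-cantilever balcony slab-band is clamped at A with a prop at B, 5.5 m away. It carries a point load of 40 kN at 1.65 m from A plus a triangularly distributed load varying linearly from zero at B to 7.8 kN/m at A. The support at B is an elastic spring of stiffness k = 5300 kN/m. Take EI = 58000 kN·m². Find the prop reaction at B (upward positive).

R_B = 7.642 kN

Remove the prop at B; the released (primary) structure is a cantilever built in at A.
Primary-structure tip deflection at B by superposition:
  point load 40 at a = 1.65: Pa²(3L − a)/(6EI) = 269.5/EI
  triangular load, peak 7.8 at the fixed end: w₀L⁴/(30EI) = 237.9/EI
  δ_0 = 507.4/EI
Tip deflection under a unit load at B: L³/(3EI) = 55.46/EI.
With EI = 58000 kN·m²: δ_0 = 0.008749 m and δ_{BB} = 0.000956 m/kN.
Compatibility — the spring shortens by R_B/k under the reaction it provides: δ_0 − R_B·δ_{BB} = R_B/k. With 1/k = 0.000189 m/kN, R_B = δ_0 / (δ_{BB} + 1/k) = 0.008749 / (0.000956 + 0.000189) = 7.642 kN.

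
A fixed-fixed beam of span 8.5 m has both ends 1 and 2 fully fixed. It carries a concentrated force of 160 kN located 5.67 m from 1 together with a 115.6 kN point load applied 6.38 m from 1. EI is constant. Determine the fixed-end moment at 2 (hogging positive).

M_2 = 339.6 kN·m

Release both end moments; the primary structure is a simply-supported span 12 with redundants M_1 and M_2.
End rotations of the released simple span under the applied load (×1/EI):
  at 1: point load 160 at a = 5.67: Pab(L + b)/(6LEI) = 570.4/EI
  at 2: point load 160 at a = 5.67: Pab(L + a)/(6LEI) = 713.3/EI
  at 1: point load 115.6 at a = 6.38: Pab(L + b)/(6LEI) = 325.6/EI
  at 2: point load 115.6 at a = 6.38: Pab(L + a)/(6LEI) = 456.2/EI
  θ_10 = 895.9/EI,  θ_20 = 1170/EI
Flexibility coefficients: a unit moment at one end gives L/(3EI) there and L/(6EI) at the far end, so f₁₁ = f₂₂ = 2.833/EI and f₁₂ = f₂₁ = 1.417/EI.
Compatibility — zero rotation at each built-in end:
  2.833 M_1 + 1.417 M_2 = 895.9
  1.417 M_1 + 2.833 M_2 = 1170
Solving the pair gives M_1 = 146.4 kN·m and M_2 = 339.6 kN·m (hogging).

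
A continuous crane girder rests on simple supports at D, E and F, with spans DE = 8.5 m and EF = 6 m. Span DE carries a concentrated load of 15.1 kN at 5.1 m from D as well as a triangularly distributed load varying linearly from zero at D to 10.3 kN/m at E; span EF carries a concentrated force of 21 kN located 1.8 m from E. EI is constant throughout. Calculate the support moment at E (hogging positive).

Release continuity at E by inserting a hinge; the redundant is the internal moment M_E. The primary structure is two simply-supported spans DE and EF.
Rotations at E on the released spans (each span's end-slope, ×1/EI):
  span DE: point load 15.1 at a = 5.1: Pab(L + a)/(6LEI) = 69.82/EI
  span DE: triangular load, peak 10.3: w₀L³/(45EI) = 140.6/EI
  span EF: point load 21 at a = 1.8: Pab(L + b)/(6LEI) = 44.98/EI
  relative rotation θ_0 = (210.4 + 44.98)/EI = 255.4/EI
A unit hogging moment at E produces rotation L₁/(3EI) + L₂/(3EI) = 4.833/EI.
Compatibility: M_E·(L₁+L₂)/(3EI) = θ_0, giving M_E = 52.84 kN·m (hogging).

M_E = 52.84 kN·m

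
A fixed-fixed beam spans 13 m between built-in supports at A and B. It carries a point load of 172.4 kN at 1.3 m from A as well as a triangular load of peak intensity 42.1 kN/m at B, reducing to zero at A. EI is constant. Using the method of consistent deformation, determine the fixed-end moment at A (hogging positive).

Release both end moments; the primary structure is a simply-supported span AB with redundants M_A and M_B.
End rotations of the released simple span under the applied load (×1/EI):
  at A: point load 172.4 at a = 1.3: Pab(L + b)/(6LEI) = 830.4/EI
  at B: point load 172.4 at a = 1.3: Pab(L + a)/(6LEI) = 480.7/EI
  at A: triangular load, peak 42.1: 7w₀L³/(360EI) = 1798/EI
  at B: triangular load, peak 42.1: w₀L³/(45EI) = 2055/EI
  θ_A0 = 2629/EI,  θ_B0 = 2536/EI
Flexibility coefficients: a unit moment at one end gives L/(3EI) there and L/(6EI) at the far end, so f₁₁ = f₂₂ = 4.333/EI and f₁₂ = f₂₁ = 2.167/EI.
Compatibility — zero rotation at each built-in end:
  4.333 M_A + 2.167 M_B = 2629
  2.167 M_A + 4.333 M_B = 2536
Solving the pair gives M_A = 418.7 kN·m and M_B = 375.9 kN·m (hogging).

M_A = 418.7 kN·m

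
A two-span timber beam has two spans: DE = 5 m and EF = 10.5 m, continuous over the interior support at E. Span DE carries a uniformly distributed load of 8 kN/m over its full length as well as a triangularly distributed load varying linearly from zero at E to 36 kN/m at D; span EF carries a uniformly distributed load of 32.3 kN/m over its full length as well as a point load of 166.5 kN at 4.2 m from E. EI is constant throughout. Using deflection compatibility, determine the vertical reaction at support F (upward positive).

R_F = 183.4 kN

Take M_E as the redundant. Released structure: two simple spans DE and EF with a hinge at E.
End slopes at the hinge E, treating each span as simply supported:
  span DE: UDL 8: wL³/(24EI) = 41.67/EI
  span DE: triangular load, peak 36: 7w₀L³/(360EI) = 87.5/EI
  span EF: UDL 32.3: wL³/(24EI) = 1558/EI
  span EF: point load 166.5 at a = 4.2: Pab(L + b)/(6LEI) = 1175/EI
  relative rotation θ_0 = (129.2 + 2733)/EI = 2862/EI
A unit hogging moment at E produces rotation L₁/(3EI) + L₂/(3EI) = 5.167/EI.
Slope continuity at E: θ_0 = M_E·5.167/EI, so M_E = 2862/5.167 = 553.9 kN·m (hogging).
Span EF, ΣM about F: R_E^{EF}·10.5 = 2829 + 553.9, so R_E^{EF} = 322.2 kN and R_F = 505.6 − 322.2 = 183.4 kN.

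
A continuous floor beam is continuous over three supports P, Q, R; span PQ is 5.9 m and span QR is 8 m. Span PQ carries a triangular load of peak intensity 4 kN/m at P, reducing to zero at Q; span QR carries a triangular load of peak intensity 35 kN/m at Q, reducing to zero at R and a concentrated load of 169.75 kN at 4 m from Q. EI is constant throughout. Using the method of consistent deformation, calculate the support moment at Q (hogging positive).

M_Q = 235.9 kN·m

Insert a hinge at Q; M_Q is the redundant, and each span becomes simply supported.
Rotations at Q on the released spans (each span's end-slope, ×1/EI):
  span PQ: triangular load, peak 4: 7w₀L³/(360EI) = 15.97/EI
  span QR: triangular load, peak 35: w₀L³/(45EI) = 398.2/EI
  span QR: point load 169.75 at a = 4: Pab(L + b)/(6LEI) = 679/EI
  relative rotation θ_0 = (15.97 + 1077)/EI = 1093/EI
A unit hogging moment at Q produces rotation L₁/(3EI) + L₂/(3EI) = 4.633/EI.
Slope continuity at Q: θ_0 = M_Q·4.633/EI, so M_Q = 1093/4.633 = 235.9 kN·m (hogging).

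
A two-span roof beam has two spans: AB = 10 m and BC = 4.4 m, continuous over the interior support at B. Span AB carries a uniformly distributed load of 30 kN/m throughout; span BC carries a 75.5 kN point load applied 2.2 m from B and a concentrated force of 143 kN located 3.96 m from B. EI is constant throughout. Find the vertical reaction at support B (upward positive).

Release continuity at B by inserting a hinge; the redundant is the internal moment M_B. The primary structure is two simply-supported spans AB and BC.
End slopes at the hinge B, treating each span as simply supported:
  span AB: UDL 30: wL³/(24EI) = 1250/EI
  span BC: point load 75.5 at a = 2.2: Pab(L + b)/(6LEI) = 91.36/EI
  span BC: point load 143 at a = 3.96: Pab(L + b)/(6LEI) = 45.68/EI
  relative rotation θ_0 = (1250 + 137)/EI = 1387/EI
A unit hogging moment at B produces rotation L₁/(3EI) + L₂/(3EI) = 4.8/EI.
Slope continuity at B: θ_0 = M_B·4.8/EI, so M_B = 1387/4.8 = 289 kN·m (hogging).
Span AB, ΣM about A with M_B applied at B: R_B^{AB}·10 = 1500 + 289, so R_B^{AB} = 178.9 kN and R_A = 300 − 178.9 = 121.1 kN.
Span BC, ΣM about C: R_B^{BC}·4.4 = 229 + 289, so R_B^{BC} = 117.7 kN and R_C = 218.5 − 117.7 = 100.8 kN.
R_B = 178.9 + 117.7 = 296.6 kN.

R_B = 296.6 kN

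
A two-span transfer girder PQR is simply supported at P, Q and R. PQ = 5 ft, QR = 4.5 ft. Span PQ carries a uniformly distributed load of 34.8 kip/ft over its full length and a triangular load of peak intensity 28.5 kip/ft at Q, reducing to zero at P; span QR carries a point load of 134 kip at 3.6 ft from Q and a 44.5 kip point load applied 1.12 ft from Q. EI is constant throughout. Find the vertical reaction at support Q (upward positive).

R_Q = 247.6 kip

Release continuity at Q by inserting a hinge; the redundant is the internal moment M_Q. The primary structure is two simply-supported spans PQ and QR.
Rotations at Q on the released spans (each span's end-slope, ×1/EI):
  span PQ: UDL 34.8: wL³/(24EI) = 181.2/EI
  span PQ: triangular load, peak 28.5: w₀L³/(45EI) = 79.17/EI
  span QR: point load 134 at a = 3.6: Pab(L + b)/(6LEI) = 86.83/EI
  span QR: point load 44.5 at a = 1.12: Pab(L + b)/(6LEI) = 49.17/EI
  relative rotation θ_0 = (260.4 + 136)/EI = 396.4/EI
A unit hogging moment at Q produces rotation L₁/(3EI) + L₂/(3EI) = 3.167/EI.
Slope continuity at Q: θ_0 = M_Q·3.167/EI, so M_Q = 396.4/3.167 = 125.2 kip·ft (hogging).
Span PQ, ΣM about P with M_Q applied at Q: R_Q^{PQ}·5 = 672.5 + 125.2, so R_Q^{PQ} = 159.5 kip and R_P = 245.2 − 159.5 = 85.71 kip.
Span QR, ΣM about R: R_Q^{QR}·4.5 = 271 + 125.2, so R_Q^{QR} = 88.04 kip and R_R = 178.5 − 88.04 = 90.46 kip.
R_Q = 159.5 + 88.04 = 247.6 kip.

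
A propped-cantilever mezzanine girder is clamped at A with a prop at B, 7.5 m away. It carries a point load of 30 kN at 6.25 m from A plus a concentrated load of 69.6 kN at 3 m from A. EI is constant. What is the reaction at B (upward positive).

R_B = 37.05 kN

Choose R_B as the redundant. The primary structure is the cantilever fixed at A.
Deflection at B on the released cantilever, summing each load's contribution:
  point load 30 at a = 6.25: Pa²(3L − a)/(6EI) = 3174/EI
  point load 69.6 at a = 3: Pa²(3L − a)/(6EI) = 2036/EI
  δ_0 = 5210/EI
Flexibility coefficient — unit upward force at B: δ_{BB} = L³/(3EI) = 140.6/EI.
The prop prevents deflection at B: R_B = δ_0/δ_{BB} = 5210/140.6 = 37.05 kN.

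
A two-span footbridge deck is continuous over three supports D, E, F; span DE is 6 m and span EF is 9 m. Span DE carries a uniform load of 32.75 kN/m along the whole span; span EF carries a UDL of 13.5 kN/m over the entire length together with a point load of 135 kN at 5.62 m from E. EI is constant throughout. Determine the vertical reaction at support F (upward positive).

Insert a hinge at E; M_E is the redundant, and each span becomes simply supported.
Discontinuity in slope at E on the released structure — sum the simple-span end rotations:
  span DE: UDL 32.75: wL³/(24EI) = 294.8/EI
  span EF: UDL 13.5: wL³/(24EI) = 410.1/EI
  span EF: point load 135 at a = 5.62: Pab(L + b)/(6LEI) = 587.9/EI
  relative rotation θ_0 = (294.8 + 998)/EI = 1293/EI
A unit hogging moment at E produces rotation L₁/(3EI) + L₂/(3EI) = 5/EI.
Slope continuity at E: θ_0 = M_E·5/EI, so M_E = 1293/5 = 258.5 kN·m (hogging).
Span EF, ΣM about F: R_E^{EF}·9 = 1003 + 258.5, so R_E^{EF} = 140.2 kN and R_F = 256.5 − 140.2 = 116.3 kN.

R_F = 116.3 kN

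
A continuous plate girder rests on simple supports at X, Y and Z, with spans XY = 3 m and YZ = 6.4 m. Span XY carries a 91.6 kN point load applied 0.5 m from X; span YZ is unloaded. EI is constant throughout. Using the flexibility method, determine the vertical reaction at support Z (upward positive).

R_Z = -1.11 kN

Release continuity at Y by inserting a hinge; the redundant is the internal moment M_Y. The primary structure is two simply-supported spans XY and YZ.
Rotations at Y on the released spans (each span's end-slope, ×1/EI):
  span XY: point load 91.6 at a = 0.5: Pab(L + a)/(6LEI) = 22.26/EI
  relative rotation θ_0 = (22.26 + 0)/EI = 22.26/EI
A unit hogging moment at Y produces rotation L₁/(3EI) + L₂/(3EI) = 3.133/EI.
Slope continuity at Y: θ_0 = M_Y·3.133/EI, so M_Y = 22.26/3.133 = 7.105 kN·m (hogging).
Span YZ, ΣM about Z: R_Y^{YZ}·6.4 = 0 + 7.105, so R_Y^{YZ} = 1.11 kN and R_Z = 0 − 1.11 = -1.11 kN.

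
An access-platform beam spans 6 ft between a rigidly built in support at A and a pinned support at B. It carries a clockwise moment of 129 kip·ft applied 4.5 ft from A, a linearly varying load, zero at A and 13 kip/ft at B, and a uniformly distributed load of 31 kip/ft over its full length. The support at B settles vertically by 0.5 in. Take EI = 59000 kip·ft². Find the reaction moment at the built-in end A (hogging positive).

M_A = 319.3 kip·ft

Choose R_B as the redundant. The primary structure is the cantilever fixed at A.
Deflection at B on the released cantilever, summing each load's contribution:
  clockwise couple 129 at a = 4.5: M₀a(2L − a)/(2EI) = 2177/EI
  triangular load, peak 13 at the free end: 11w₀L⁴/(120EI) = 1544/EI
  UDL 31: wL⁴/(8EI) = 5022/EI
  δ_0 = 8743/EI
Flexibility coefficient — unit upward force at B: δ_{BB} = L³/(3EI) = 72/EI.
With EI = 59000 kip·ft²: δ_0 = 0.14819 ft and δ_{BB} = 0.00122 ft/kip.
Compatibility — the beam at B must follow the support down by 0.04167 ft: δ_0 − R_B·δ_{BB} = 0.04167, so R_B = (0.14819 − 0.04167)/0.00122 = 87.29 kip.
Moment equilibrium about A: M_A = Σ(load moments about A) − R_B·L = 843 − 87.29×6 = 319.3 kip·ft.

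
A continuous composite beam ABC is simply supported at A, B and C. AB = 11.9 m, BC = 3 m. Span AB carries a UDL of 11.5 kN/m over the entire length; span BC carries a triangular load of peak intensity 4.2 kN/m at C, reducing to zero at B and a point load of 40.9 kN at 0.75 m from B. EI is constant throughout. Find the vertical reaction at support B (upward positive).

R_B = 170.9 kN

Release continuity at B by inserting a hinge; the redundant is the internal moment M_B. The primary structure is two simply-supported spans AB and BC.
Discontinuity in slope at B on the released structure — sum the simple-span end rotations:
  span AB: UDL 11.5: wL³/(24EI) = 807.5/EI
  span BC: triangular load, peak 4.2: 7w₀L³/(360EI) = 2.205/EI
  span BC: point load 40.9 at a = 0.75: Pab(L + b)/(6LEI) = 20.13/EI
  relative rotation θ_0 = (807.5 + 22.34)/EI = 829.8/EI
A unit hogging moment at B produces rotation L₁/(3EI) + L₂/(3EI) = 4.967/EI.
Slope continuity at B: θ_0 = M_B·4.967/EI, so M_B = 829.8/4.967 = 167.1 kN·m (hogging).
Span AB, ΣM about A with M_B applied at B: R_B^{AB}·11.9 = 814.3 + 167.1, so R_B^{AB} = 82.46 kN and R_A = 136.8 − 82.46 = 54.39 kN.
Span BC, ΣM about C: R_B^{BC}·3 = 98.33 + 167.1, so R_B^{BC} = 88.47 kN and R_C = 47.2 − 88.47 = -41.27 kN.
R_B = 82.46 + 88.47 = 170.9 kN.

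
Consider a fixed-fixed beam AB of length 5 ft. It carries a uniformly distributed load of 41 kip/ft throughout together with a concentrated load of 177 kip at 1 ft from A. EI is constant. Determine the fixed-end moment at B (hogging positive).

Release both end moments; the primary structure is a simply-supported span AB with redundants M_A and M_B.
On the primary (simply-supported) span, the end slopes from the loading are:
  at A: UDL 41: wL³/(24EI) = 213.5/EI
  at B: UDL 41: wL³/(24EI) = 213.5/EI
  at A: point load 177 at a = 1: Pab(L + b)/(6LEI) = 212.4/EI
  at B: point load 177 at a = 1: Pab(L + a)/(6LEI) = 141.6/EI
  θ_A0 = 425.9/EI,  θ_B0 = 355.1/EI
Flexibility coefficients: a unit moment at one end gives L/(3EI) there and L/(6EI) at the far end, so f₁₁ = f₂₂ = 1.667/EI and f₁₂ = f₂₁ = 0.8333/EI.
Compatibility — zero rotation at each built-in end:
  1.667 M_A + 0.8333 M_B = 425.9
  0.8333 M_A + 1.667 M_B = 355.1
Solving the pair gives M_A = 198.7 kip·ft and M_B = 113.7 kip·ft (hogging).

M_B = 113.7 kip·ft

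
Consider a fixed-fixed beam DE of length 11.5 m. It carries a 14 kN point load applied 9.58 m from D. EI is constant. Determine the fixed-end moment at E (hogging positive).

M_E = 18.65 kN·m

Release both end moments; the primary structure is a simply-supported span DE with redundants M_D and M_E.
End rotations of the released simple span under the applied load (×1/EI):
  at D: point load 14 at a = 9.58: Pab(L + b)/(6LEI) = 50.08/EI
  at E: point load 14 at a = 9.58: Pab(L + a)/(6LEI) = 78.67/EI
  θ_D0 = 50.08/EI,  θ_E0 = 78.67/EI
Flexibility coefficients: a unit moment at one end gives L/(3EI) there and L/(6EI) at the far end, so f₁₁ = f₂₂ = 3.833/EI and f₁₂ = f₂₁ = 1.917/EI.
Compatibility — zero rotation at each built-in end:
  3.833 M_D + 1.917 M_E = 50.08
  1.917 M_D + 3.833 M_E = 78.67
Solving the pair gives M_D = 3.739 kN·m and M_E = 18.65 kN·m (hogging).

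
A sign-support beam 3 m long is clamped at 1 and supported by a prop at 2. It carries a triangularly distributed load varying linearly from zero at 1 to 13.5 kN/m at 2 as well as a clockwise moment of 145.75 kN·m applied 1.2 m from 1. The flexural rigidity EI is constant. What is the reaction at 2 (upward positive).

R_2 = 57.78 kN

Remove the prop at 2; the released (primary) structure is a cantilever built in at 1.
Free-end deflection of the primary structure under the applied loading (downward +):
  triangular load, peak 13.5 at the free end: 11w₀L⁴/(120EI) = 100.2/EI
  clockwise couple 145.75 at a = 1.2: M₀a(2L − a)/(2EI) = 419.8/EI
  δ_0 = 520/EI
Flexibility coefficient — unit upward force at 2: δ_{22} = L³/(3EI) = 9/EI.
Compatibility at 2: δ_0 − R_2·δ_{22} = 0, so R_2 = 520/9 = 57.78 kN.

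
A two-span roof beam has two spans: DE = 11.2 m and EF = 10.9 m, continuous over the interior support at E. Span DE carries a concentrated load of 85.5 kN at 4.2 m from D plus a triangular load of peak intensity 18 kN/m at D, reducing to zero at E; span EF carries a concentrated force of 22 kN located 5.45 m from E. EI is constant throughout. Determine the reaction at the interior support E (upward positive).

R_E = 106.9 kN

Release continuity at E by inserting a hinge; the redundant is the internal moment M_E. The primary structure is two simply-supported spans DE and EF.
Rotations at E on the released spans (each span's end-slope, ×1/EI):
  span DE: point load 85.5 at a = 4.2: Pab(L + a)/(6LEI) = 576.1/EI
  span DE: triangular load, peak 18: 7w₀L³/(360EI) = 491.7/EI
  span EF: point load 22 at a = 5.45: Pab(L + b)/(6LEI) = 163.4/EI
  relative rotation θ_0 = (1068 + 163.4)/EI = 1231/EI
A unit hogging moment at E produces rotation L₁/(3EI) + L₂/(3EI) = 7.367/EI.
Compatibility: M_E·(L₁+L₂)/(3EI) = θ_0, giving M_E = 167.1 kN·m (hogging).
Span DE, ΣM about D with M_E applied at E: R_E^{DE}·11.2 = 735.4 + 167.1, so R_E^{DE} = 80.58 kN and R_D = 186.3 − 80.58 = 105.7 kN.
Span EF, ΣM about F: R_E^{EF}·10.9 = 119.9 + 167.1, so R_E^{EF} = 26.33 kN and R_F = 22 − 26.33 = -4.332 kN.
R_E = 80.58 + 26.33 = 106.9 kN.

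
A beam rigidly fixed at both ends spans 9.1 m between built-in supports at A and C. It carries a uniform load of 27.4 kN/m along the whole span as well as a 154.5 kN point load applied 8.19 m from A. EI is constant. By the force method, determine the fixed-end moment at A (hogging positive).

Release both end moments; the primary structure is a simply-supported span AC with redundants M_A and M_C.
Simple-span end rotations at A and C under the given loads:
  at A: UDL 27.4: wL³/(24EI) = 860.3/EI
  at C: UDL 27.4: wL³/(24EI) = 860.3/EI
  at A: point load 154.5 at a = 8.19: Pab(L + b)/(6LEI) = 211.1/EI
  at C: point load 154.5 at a = 8.19: Pab(L + a)/(6LEI) = 364.6/EI
  θ_A0 = 1071/EI,  θ_C0 = 1225/EI
Flexibility coefficients: a unit moment at one end gives L/(3EI) there and L/(6EI) at the far end, so f₁₁ = f₂₂ = 3.033/EI and f₁₂ = f₂₁ = 1.517/EI.
Compatibility — zero rotation at each built-in end:
  3.033 M_A + 1.517 M_C = 1071
  1.517 M_A + 3.033 M_C = 1225
Solving the pair gives M_A = 201.7 kN·m and M_C = 303 kN·m (hogging).

M_A = 201.7 kN·m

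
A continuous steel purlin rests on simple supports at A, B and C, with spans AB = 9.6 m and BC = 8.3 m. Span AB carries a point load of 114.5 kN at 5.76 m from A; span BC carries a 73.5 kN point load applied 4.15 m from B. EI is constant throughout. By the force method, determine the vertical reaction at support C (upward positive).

Release continuity at B by inserting a hinge; the redundant is the internal moment M_B. The primary structure is two simply-supported spans AB and BC.
Rotations at B on the released spans (each span's end-slope, ×1/EI):
  span AB: point load 114.5 at a = 5.76: Pab(L + a)/(6LEI) = 675.3/EI
  span BC: point load 73.5 at a = 4.15: Pab(L + b)/(6LEI) = 316.5/EI
  relative rotation θ_0 = (675.3 + 316.5)/EI = 991.8/EI
A unit hogging moment at B produces rotation L₁/(3EI) + L₂/(3EI) = 5.967/EI.
Slope continuity at B: θ_0 = M_B·5.967/EI, so M_B = 991.8/5.967 = 166.2 kN·m (hogging).
Span BC, ΣM about C: R_B^{BC}·8.3 = 305 + 166.2, so R_B^{BC} = 56.78 kN and R_C = 73.5 − 56.78 = 16.72 kN.

R_C = 16.72 kN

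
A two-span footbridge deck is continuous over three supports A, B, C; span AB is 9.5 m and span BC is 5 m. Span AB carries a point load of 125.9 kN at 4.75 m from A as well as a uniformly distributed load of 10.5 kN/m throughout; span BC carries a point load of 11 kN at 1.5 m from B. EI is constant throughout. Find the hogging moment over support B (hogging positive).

M_B = 227.9 kN·m

Take M_B as the redundant. Released structure: two simple spans AB and BC with a hinge at B.
Discontinuity in slope at B on the released structure — sum the simple-span end rotations:
  span AB: point load 125.9 at a = 4.75: Pab(L + a)/(6LEI) = 710.2/EI
  span AB: UDL 10.5: wL³/(24EI) = 375.1/EI
  span BC: point load 11 at a = 1.5: Pab(L + b)/(6LEI) = 16.36/EI
  relative rotation θ_0 = (1085 + 16.36)/EI = 1102/EI
A unit hogging moment at B produces rotation L₁/(3EI) + L₂/(3EI) = 4.833/EI.
Compatibility: M_B·(L₁+L₂)/(3EI) = θ_0, giving M_B = 227.9 kN·m (hogging).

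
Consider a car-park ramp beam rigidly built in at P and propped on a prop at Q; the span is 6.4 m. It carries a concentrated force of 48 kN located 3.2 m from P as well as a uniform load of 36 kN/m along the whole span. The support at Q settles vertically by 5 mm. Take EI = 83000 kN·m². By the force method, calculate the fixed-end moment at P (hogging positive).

M_P = 272.3 kN·m

Release the roller at Q. Primary structure: cantilever fixed at P.
Deflection at Q on the released cantilever, summing each load's contribution:
  point load 48 at a = 3.2: Pa²(3L − a)/(6EI) = 1311/EI
  UDL 36: wL⁴/(8EI) = 7550/EI
  δ_0 = 8860/EI
Flexibility coefficient — unit upward force at Q: δ_{QQ} = L³/(3EI) = 87.38/EI.
With EI = 83000 kN·m²: δ_0 = 0.10675 m and δ_{QQ} = 0.001053 m/kN.
Compatibility — the beam at Q must follow the support down by 0.005 m: δ_0 − R_Q·δ_{QQ} = 0.005, so R_Q = (0.10675 − 0.005)/0.001053 = 96.65 kN.
Moment equilibrium about P: M_P = Σ(load moments about P) − R_Q·L = 890.9 − 96.65×6.4 = 272.3 kN·m.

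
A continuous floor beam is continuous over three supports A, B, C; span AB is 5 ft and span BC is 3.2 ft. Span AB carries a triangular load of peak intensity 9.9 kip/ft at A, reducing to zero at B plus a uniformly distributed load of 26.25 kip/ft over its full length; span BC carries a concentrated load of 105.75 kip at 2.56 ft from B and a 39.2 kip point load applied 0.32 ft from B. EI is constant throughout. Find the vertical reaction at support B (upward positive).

R_B = 169.1 kip

Insert a hinge at B; M_B is the redundant, and each span becomes simply supported.
End slopes at the hinge B, treating each span as simply supported:
  span AB: triangular load, peak 9.9: 7w₀L³/(360EI) = 24.06/EI
  span AB: UDL 26.25: wL³/(24EI) = 136.7/EI
  span BC: point load 105.75 at a = 2.56: Pab(L + b)/(6LEI) = 34.65/EI
  span BC: point load 39.2 at a = 0.32: Pab(L + b)/(6LEI) = 11.44/EI
  relative rotation θ_0 = (160.8 + 46.09)/EI = 206.9/EI
A unit hogging moment at B produces rotation L₁/(3EI) + L₂/(3EI) = 2.733/EI.
Compatibility: M_B·(L₁+L₂)/(3EI) = θ_0, giving M_B = 75.69 kip·ft (hogging).
Span AB, ΣM about A with M_B applied at B: R_B^{AB}·5 = 369.4 + 75.69, so R_B^{AB} = 89.01 kip and R_A = 156 − 89.01 = 66.99 kip.
Span BC, ΣM about C: R_B^{BC}·3.2 = 180.6 + 75.69, so R_B^{BC} = 80.08 kip and R_C = 144.9 − 80.08 = 64.87 kip.
R_B = 89.01 + 80.08 = 169.1 kip.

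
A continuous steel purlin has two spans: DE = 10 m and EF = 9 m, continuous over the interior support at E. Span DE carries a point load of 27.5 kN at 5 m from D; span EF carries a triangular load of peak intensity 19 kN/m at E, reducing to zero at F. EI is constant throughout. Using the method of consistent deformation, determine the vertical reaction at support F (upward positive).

R_F = 20.08 kN

Insert a hinge at E; M_E is the redundant, and each span becomes simply supported.
Discontinuity in slope at E on the released structure — sum the simple-span end rotations:
  span DE: point load 27.5 at a = 5: Pab(L + a)/(6LEI) = 171.9/EI
  span EF: triangular load, peak 19: w₀L³/(45EI) = 307.8/EI
  relative rotation θ_0 = (171.9 + 307.8)/EI = 479.7/EI
A unit hogging moment at E produces rotation L₁/(3EI) + L₂/(3EI) = 6.333/EI.
Slope continuity at E: θ_0 = M_E·6.333/EI, so M_E = 479.7/6.333 = 75.74 kN·m (hogging).
Span EF, ΣM about F: R_E^{EF}·9 = 513 + 75.74, so R_E^{EF} = 65.42 kN and R_F = 85.5 − 65.42 = 20.08 kN.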